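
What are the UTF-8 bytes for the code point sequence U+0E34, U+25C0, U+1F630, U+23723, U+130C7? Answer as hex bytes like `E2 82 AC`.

U+0E34: 3-byte form → E0 B8 B4.
U+25C0: 3-byte form → E2 97 80.
U+1F630: 4-byte form → F0 9F 98 B0.
U+23723: 4-byte form → F0 A3 9C A3.
U+130C7: 4-byte form → F0 93 83 87.
Concatenated (18 bytes): E0 B8 B4 E2 97 80 F0 9F 98 B0 F0 A3 9C A3 F0 93 83 87.

E0 B8 B4 E2 97 80 F0 9F 98 B0 F0 A3 9C A3 F0 93 83 87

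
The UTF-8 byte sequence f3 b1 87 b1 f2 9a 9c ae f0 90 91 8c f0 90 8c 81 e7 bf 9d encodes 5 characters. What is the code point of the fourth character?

U+10301

Offset 0: leading byte 0xF3 = 11110011 → 4-byte char #1 = F3 B1 87 B1.
Offset 4: leading byte 0xF2 = 11110010 → 4-byte char #2 = F2 9A 9C AE.
Offset 8: leading byte 0xF0 = 11110000 → 4-byte char #3 = F0 90 91 8C.
Offset 12: leading byte 0xF0 = 11110000 → 4-byte char #4 = F0 90 8C 81.
Leading byte 0xF0 = 11110000 matches 11110xxx → 4-byte sequence.
Byte 1: 0xF0 = 11110000, payload 000 (3 bits).
Byte 2: 0x90 = 10010000 (10xxxxxx ✓), payload 010000.
Byte 3: 0x8C = 10001100 (10xxxxxx ✓), payload 001100.
Byte 4: 0x81 = 10000001 (10xxxxxx ✓), payload 000001.
Concatenate: 000010000001100000001 = 0x10301 (21 bits → U+10301).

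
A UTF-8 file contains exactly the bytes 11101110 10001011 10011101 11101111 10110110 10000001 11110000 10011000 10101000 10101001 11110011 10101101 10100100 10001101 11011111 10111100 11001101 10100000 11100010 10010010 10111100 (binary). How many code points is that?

Byte at offset 0: 0xEE = 11101110 → 3-byte char (#1). Advance 3.
Byte at offset 3: 0xEF = 11101111 → 3-byte char (#2). Advance 3.
Byte at offset 6: 0xF0 = 11110000 → 4-byte char (#3). Advance 4.
Byte at offset 10: 0xF3 = 11110011 → 4-byte char (#4). Advance 4.
Byte at offset 14: 0xDF = 11011111 → 2-byte char (#5). Advance 2.
Byte at offset 16: 0xCD = 11001101 → 2-byte char (#6). Advance 2.
Byte at offset 18: 0xE2 = 11100010 → 3-byte char (#7). Advance 3.
Reached end at offset 21 after 7 code points.

7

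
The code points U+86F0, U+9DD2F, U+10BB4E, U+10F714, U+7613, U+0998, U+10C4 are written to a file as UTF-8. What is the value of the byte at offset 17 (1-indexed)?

0x98

1-indexed offset 17 is 0-indexed offset 16.
U+86F0 → 3-byte form E8 9B B0 at offsets 0–2.
U+9DD2F → 4-byte form F2 9D B4 AF at offsets 3–6.
U+10BB4E → 4-byte form F4 8B AD 8E at offsets 7–10.
U+10F714 → 4-byte form F4 8F 9C 94 at offsets 11–14.
U+7613 → 3-byte form E7 98 93 at offsets 15–17.
Offset 16 falls in char 5's range; it's byte 2 of E7 98 93 = 0x98.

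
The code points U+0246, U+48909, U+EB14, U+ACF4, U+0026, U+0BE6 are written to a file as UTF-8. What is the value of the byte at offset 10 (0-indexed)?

0xB3

U+0246 → 2-byte form C9 86 at offsets 0–1.
U+48909 → 4-byte form F1 88 A4 89 at offsets 2–5.
U+EB14 → 3-byte form EE AC 94 at offsets 6–8.
U+ACF4 → 3-byte form EA B3 B4 at offsets 9–11.
Offset 10 falls in char 4's range; it's byte 2 of EA B3 B4 = 0xB3.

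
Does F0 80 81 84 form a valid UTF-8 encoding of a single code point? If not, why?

invalid (overlong encoding)

Leading byte 0xF0 = 11110000 → 4-byte form.
Continuation bytes all match 10xxxxxx. Payload decodes to 0x44.
But 0x44 < 0x10000, the minimum for a 4-byte sequence — this is an overlong encoding.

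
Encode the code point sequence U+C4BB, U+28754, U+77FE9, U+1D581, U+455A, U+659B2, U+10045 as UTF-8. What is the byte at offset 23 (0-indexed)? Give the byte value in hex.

0x90

U+C4BB → 3-byte form EC 92 BB at offsets 0–2.
U+28754 → 4-byte form F0 A8 9D 94 at offsets 3–6.
U+77FE9 → 4-byte form F1 B7 BF A9 at offsets 7–10.
U+1D581 → 4-byte form F0 9D 96 81 at offsets 11–14.
U+455A → 3-byte form E4 95 9A at offsets 15–17.
U+659B2 → 4-byte form F1 A5 A6 B2 at offsets 18–21.
U+10045 → 4-byte form F0 90 81 85 at offsets 22–25.
Offset 23 falls in char 7's range; it's byte 2 of F0 90 81 85 = 0x90.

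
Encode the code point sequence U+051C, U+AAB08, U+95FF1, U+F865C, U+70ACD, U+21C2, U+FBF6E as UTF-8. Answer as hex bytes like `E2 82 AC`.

U+051C: 2-byte form → D4 9C.
U+AAB08: 4-byte form → F2 AA AC 88.
U+95FF1: 4-byte form → F2 95 BF B1.
U+F865C: 4-byte form → F3 B8 99 9C.
U+70ACD: 4-byte form → F1 B0 AB 8D.
U+21C2: 3-byte form → E2 87 82.
U+FBF6E: 4-byte form → F3 BB BD AE.
Concatenated (25 bytes): D4 9C F2 AA AC 88 F2 95 BF B1 F3 B8 99 9C F1 B0 AB 8D E2 87 82 F3 BB BD AE.

D4 9C F2 AA AC 88 F2 95 BF B1 F3 B8 99 9C F1 B0 AB 8D E2 87 82 F3 BB BD AE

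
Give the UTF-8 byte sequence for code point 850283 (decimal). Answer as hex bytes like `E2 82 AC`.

F3 8F A5 AB

U+CF96B = 0xCF96B = 850283 decimal. In range U+10000–U+10FFFF → 4-byte form: 11110xxx 10xxxxxx 10xxxxxx 10xxxxxx.
Binary (21 bits): 011001111100101101011.
Split 3+6+6+6: 011 | 001111 | 100101 | 101011.
Byte 1: 11110011 = 0xF3.
Byte 2: 10001111 = 0x8F.
Byte 3: 10100101 = 0xA5.
Byte 4: 10101011 = 0xAB.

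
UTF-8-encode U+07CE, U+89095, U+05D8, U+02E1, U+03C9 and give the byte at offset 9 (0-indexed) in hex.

U+07CE → 2-byte form DF 8E at offsets 0–1.
U+89095 → 4-byte form F2 89 82 95 at offsets 2–5.
U+05D8 → 2-byte form D7 98 at offsets 6–7.
U+02E1 → 2-byte form CB A1 at offsets 8–9.
Offset 9 falls in char 4's range; it's byte 2 of CB A1 = 0xA1.

0xA1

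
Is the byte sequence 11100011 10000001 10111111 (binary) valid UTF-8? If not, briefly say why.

Leading byte 0xE3 = 11100011 → 3-byte form.
Continuation bytes 0x81=10000001, 0xBF=10111111 all match 10xxxxxx.
Decoded value 0x307F is ≥ 0x800 (shortest form) and not a surrogate.

valid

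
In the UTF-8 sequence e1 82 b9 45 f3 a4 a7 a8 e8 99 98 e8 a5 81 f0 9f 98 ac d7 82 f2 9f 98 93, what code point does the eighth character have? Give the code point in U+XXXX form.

Offset 0: leading byte 0xE1 = 11100001 → 3-byte char #1 = E1 82 B9.
Offset 3: leading byte 0x45 = 01000101 → 1-byte char #2 = 45.
Offset 4: leading byte 0xF3 = 11110011 → 4-byte char #3 = F3 A4 A7 A8.
Offset 8: leading byte 0xE8 = 11101000 → 3-byte char #4 = E8 99 98.
Offset 11: leading byte 0xE8 = 11101000 → 3-byte char #5 = E8 A5 81.
Offset 14: leading byte 0xF0 = 11110000 → 4-byte char #6 = F0 9F 98 AC.
Offset 18: leading byte 0xD7 = 11010111 → 2-byte char #7 = D7 82.
Offset 20: leading byte 0xF2 = 11110010 → 4-byte char #8 = F2 9F 98 93.
Leading byte 0xF2 = 11110010 matches 11110xxx → 4-byte sequence.
Byte 1: 0xF2 = 11110010, payload 010 (3 bits).
Byte 2: 0x9F = 10011111 (10xxxxxx ✓), payload 011111.
Byte 3: 0x98 = 10011000 (10xxxxxx ✓), payload 011000.
Byte 4: 0x93 = 10010011 (10xxxxxx ✓), payload 010011.
Concatenate: 010011111011000010011 = 0x9F613 (21 bits → U+9F613).

U+9F613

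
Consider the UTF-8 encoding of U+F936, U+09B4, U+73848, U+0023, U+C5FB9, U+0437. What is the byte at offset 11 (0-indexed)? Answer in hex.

U+F936 → 3-byte form EF A4 B6 at offsets 0–2.
U+09B4 → 3-byte form E0 A6 B4 at offsets 3–5.
U+73848 → 4-byte form F1 B3 A1 88 at offsets 6–9.
U+0023 → 1-byte form 23 at offsets 10–10.
U+C5FB9 → 4-byte form F3 85 BE B9 at offsets 11–14.
Offset 11 falls in char 5's range; it's byte 1 of F3 85 BE B9 = 0xF3.

0xF3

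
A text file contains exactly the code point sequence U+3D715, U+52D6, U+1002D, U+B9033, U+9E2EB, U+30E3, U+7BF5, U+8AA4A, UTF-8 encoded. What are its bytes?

U+3D715: 4-byte form → F0 BD 9C 95.
U+52D6: 3-byte form → E5 8B 96.
U+1002D: 4-byte form → F0 90 80 AD.
U+B9033: 4-byte form → F2 B9 80 B3.
U+9E2EB: 4-byte form → F2 9E 8B AB.
U+30E3: 3-byte form → E3 83 A3.
U+7BF5: 3-byte form → E7 AF B5.
U+8AA4A: 4-byte form → F2 8A A9 8A.
Concatenated (29 bytes): F0 BD 9C 95 E5 8B 96 F0 90 80 AD F2 B9 80 B3 F2 9E 8B AB E3 83 A3 E7 AF B5 F2 8A A9 8A.

F0 BD 9C 95 E5 8B 96 F0 90 80 AD F2 B9 80 B3 F2 9E 8B AB E3 83 A3 E7 AF B5 F2 8A A9 8A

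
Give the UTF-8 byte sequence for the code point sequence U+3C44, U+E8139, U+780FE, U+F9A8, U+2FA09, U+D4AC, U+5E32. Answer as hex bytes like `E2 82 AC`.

E3 B1 84 F3 A8 84 B9 F1 B8 83 BE EF A6 A8 F0 AF A8 89 ED 92 AC E5 B8 B2

U+3C44: 3-byte form → E3 B1 84.
U+E8139: 4-byte form → F3 A8 84 B9.
U+780FE: 4-byte form → F1 B8 83 BE.
U+F9A8: 3-byte form → EF A6 A8.
U+2FA09: 4-byte form → F0 AF A8 89.
U+D4AC: 3-byte form → ED 92 AC.
U+5E32: 3-byte form → E5 B8 B2.
Concatenated (24 bytes): E3 B1 84 F3 A8 84 B9 F1 B8 83 BE EF A6 A8 F0 AF A8 89 ED 92 AC E5 B8 B2.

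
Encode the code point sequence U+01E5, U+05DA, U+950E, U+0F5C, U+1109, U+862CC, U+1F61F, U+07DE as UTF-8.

U+01E5: 2-byte form → C7 A5.
U+05DA: 2-byte form → D7 9A.
U+950E: 3-byte form → E9 94 8E.
U+0F5C: 3-byte form → E0 BD 9C.
U+1109: 3-byte form → E1 84 89.
U+862CC: 4-byte form → F2 86 8B 8C.
U+1F61F: 4-byte form → F0 9F 98 9F.
U+07DE: 2-byte form → DF 9E.
Concatenated (23 bytes): C7 A5 D7 9A E9 94 8E E0 BD 9C E1 84 89 F2 86 8B 8C F0 9F 98 9F DF 9E.

C7 A5 D7 9A E9 94 8E E0 BD 9C E1 84 89 F2 86 8B 8C F0 9F 98 9F DF 9E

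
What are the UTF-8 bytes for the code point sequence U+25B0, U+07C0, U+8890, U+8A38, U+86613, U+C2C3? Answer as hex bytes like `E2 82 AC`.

E2 96 B0 DF 80 E8 A2 90 E8 A8 B8 F2 86 98 93 EC 8B 83

U+25B0: 3-byte form → E2 96 B0.
U+07C0: 2-byte form → DF 80.
U+8890: 3-byte form → E8 A2 90.
U+8A38: 3-byte form → E8 A8 B8.
U+86613: 4-byte form → F2 86 98 93.
U+C2C3: 3-byte form → EC 8B 83.
Concatenated (18 bytes): E2 96 B0 DF 80 E8 A2 90 E8 A8 B8 F2 86 98 93 EC 8B 83.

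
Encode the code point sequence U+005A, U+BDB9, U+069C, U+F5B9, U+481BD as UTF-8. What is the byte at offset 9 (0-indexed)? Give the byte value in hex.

0xF1

U+005A → 1-byte form 5A at offsets 0–0.
U+BDB9 → 3-byte form EB B6 B9 at offsets 1–3.
U+069C → 2-byte form DA 9C at offsets 4–5.
U+F5B9 → 3-byte form EF 96 B9 at offsets 6–8.
U+481BD → 4-byte form F1 88 86 BD at offsets 9–12.
Offset 9 falls in char 5's range; it's byte 1 of F1 88 86 BD = 0xF1.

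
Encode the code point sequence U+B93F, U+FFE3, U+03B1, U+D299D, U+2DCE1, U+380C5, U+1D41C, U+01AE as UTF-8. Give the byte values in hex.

EB A4 BF EF BF A3 CE B1 F3 92 A6 9D F0 AD B3 A1 F0 B8 83 85 F0 9D 90 9C C6 AE

U+B93F: 3-byte form → EB A4 BF.
U+FFE3: 3-byte form → EF BF A3.
U+03B1: 2-byte form → CE B1.
U+D299D: 4-byte form → F3 92 A6 9D.
U+2DCE1: 4-byte form → F0 AD B3 A1.
U+380C5: 4-byte form → F0 B8 83 85.
U+1D41C: 4-byte form → F0 9D 90 9C.
U+01AE: 2-byte form → C6 AE.
Concatenated (26 bytes): EB A4 BF EF BF A3 CE B1 F3 92 A6 9D F0 AD B3 A1 F0 B8 83 85 F0 9D 90 9C C6 AE.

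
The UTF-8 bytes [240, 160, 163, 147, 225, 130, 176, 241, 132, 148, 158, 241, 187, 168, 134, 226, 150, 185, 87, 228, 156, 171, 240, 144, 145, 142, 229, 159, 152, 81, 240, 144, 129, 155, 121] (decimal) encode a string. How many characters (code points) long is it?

Byte at offset 0: 0xF0 = 11110000 → 4-byte char (#1). Advance 4.
Byte at offset 4: 0xE1 = 11100001 → 3-byte char (#2). Advance 3.
Byte at offset 7: 0xF1 = 11110001 → 4-byte char (#3). Advance 4.
Byte at offset 11: 0xF1 = 11110001 → 4-byte char (#4). Advance 4.
Byte at offset 15: 0xE2 = 11100010 → 3-byte char (#5). Advance 3.
Byte at offset 18: 0x57 = 01010111 → 1-byte char (#6). Advance 1.
Byte at offset 19: 0xE4 = 11100100 → 3-byte char (#7). Advance 3.
Byte at offset 22: 0xF0 = 11110000 → 4-byte char (#8). Advance 4.
Byte at offset 26: 0xE5 = 11100101 → 3-byte char (#9). Advance 3.
Byte at offset 29: 0x51 = 01010001 → 1-byte char (#10). Advance 1.
Byte at offset 30: 0xF0 = 11110000 → 4-byte char (#11). Advance 4.
Byte at offset 34: 0x79 = 01111001 → 1-byte char (#12). Advance 1.
Reached end at offset 35 after 12 code points.

12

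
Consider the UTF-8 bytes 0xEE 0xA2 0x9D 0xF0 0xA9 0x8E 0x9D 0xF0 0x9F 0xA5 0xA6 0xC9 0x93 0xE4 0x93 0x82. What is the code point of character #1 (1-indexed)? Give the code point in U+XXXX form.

U+E89D

Offset 0: leading byte 0xEE = 11101110 → 3-byte char #1 = EE A2 9D.
Leading byte 0xEE = 11101110 matches 1110xxxx → 3-byte sequence.
Byte 1: 0xEE = 11101110, payload 1110 (4 bits).
Byte 2: 0xA2 = 10100010 (10xxxxxx ✓), payload 100010.
Byte 3: 0x9D = 10011101 (10xxxxxx ✓), payload 011101.
Concatenate: 1110100010011101 = 0xE89D (16 bits → U+E89D).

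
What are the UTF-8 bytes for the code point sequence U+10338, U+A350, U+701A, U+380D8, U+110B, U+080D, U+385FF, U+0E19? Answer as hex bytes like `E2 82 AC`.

U+10338: 4-byte form → F0 90 8C B8.
U+A350: 3-byte form → EA 8D 90.
U+701A: 3-byte form → E7 80 9A.
U+380D8: 4-byte form → F0 B8 83 98.
U+110B: 3-byte form → E1 84 8B.
U+080D: 3-byte form → E0 A0 8D.
U+385FF: 4-byte form → F0 B8 97 BF.
U+0E19: 3-byte form → E0 B8 99.
Concatenated (27 bytes): F0 90 8C B8 EA 8D 90 E7 80 9A F0 B8 83 98 E1 84 8B E0 A0 8D F0 B8 97 BF E0 B8 99.

F0 90 8C B8 EA 8D 90 E7 80 9A F0 B8 83 98 E1 84 8B E0 A0 8D F0 B8 97 BF E0 B8 99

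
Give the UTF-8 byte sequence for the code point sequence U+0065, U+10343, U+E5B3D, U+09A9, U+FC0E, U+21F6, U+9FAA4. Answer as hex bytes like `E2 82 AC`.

65 F0 90 8D 83 F3 A5 AC BD E0 A6 A9 EF B0 8E E2 87 B6 F2 9F AA A4

U+0065: 1-byte form → 65.
U+10343: 4-byte form → F0 90 8D 83.
U+E5B3D: 4-byte form → F3 A5 AC BD.
U+09A9: 3-byte form → E0 A6 A9.
U+FC0E: 3-byte form → EF B0 8E.
U+21F6: 3-byte form → E2 87 B6.
U+9FAA4: 4-byte form → F2 9F AA A4.
Concatenated (22 bytes): 65 F0 90 8D 83 F3 A5 AC BD E0 A6 A9 EF B0 8E E2 87 B6 F2 9F AA A4.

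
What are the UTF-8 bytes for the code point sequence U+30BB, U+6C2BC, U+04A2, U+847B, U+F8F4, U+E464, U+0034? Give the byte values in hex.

U+30BB: 3-byte form → E3 82 BB.
U+6C2BC: 4-byte form → F1 AC 8A BC.
U+04A2: 2-byte form → D2 A2.
U+847B: 3-byte form → E8 91 BB.
U+F8F4: 3-byte form → EF A3 B4.
U+E464: 3-byte form → EE 91 A4.
U+0034: 1-byte form → 34.
Concatenated (19 bytes): E3 82 BB F1 AC 8A BC D2 A2 E8 91 BB EF A3 B4 EE 91 A4 34.

E3 82 BB F1 AC 8A BC D2 A2 E8 91 BB EF A3 B4 EE 91 A4 34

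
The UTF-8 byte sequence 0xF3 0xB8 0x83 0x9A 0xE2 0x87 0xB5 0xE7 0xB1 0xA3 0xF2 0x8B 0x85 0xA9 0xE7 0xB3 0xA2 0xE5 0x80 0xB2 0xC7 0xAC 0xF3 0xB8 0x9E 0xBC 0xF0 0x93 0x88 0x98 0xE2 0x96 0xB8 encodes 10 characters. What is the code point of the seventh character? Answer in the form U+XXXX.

U+01EC

Offset 0: leading byte 0xF3 = 11110011 → 4-byte char #1 = F3 B8 83 9A.
Offset 4: leading byte 0xE2 = 11100010 → 3-byte char #2 = E2 87 B5.
Offset 7: leading byte 0xE7 = 11100111 → 3-byte char #3 = E7 B1 A3.
Offset 10: leading byte 0xF2 = 11110010 → 4-byte char #4 = F2 8B 85 A9.
Offset 14: leading byte 0xE7 = 11100111 → 3-byte char #5 = E7 B3 A2.
Offset 17: leading byte 0xE5 = 11100101 → 3-byte char #6 = E5 80 B2.
Offset 20: leading byte 0xC7 = 11000111 → 2-byte char #7 = C7 AC.
Leading byte 0xC7 = 11000111 matches 110xxxxx → 2-byte sequence.
Byte 1: 0xC7 = 11000111, payload 00111 (5 bits).
Byte 2: 0xAC = 10101100 (10xxxxxx ✓), payload 101100.
Concatenate: 00111101100 = 0x1EC (11 bits → U+01EC).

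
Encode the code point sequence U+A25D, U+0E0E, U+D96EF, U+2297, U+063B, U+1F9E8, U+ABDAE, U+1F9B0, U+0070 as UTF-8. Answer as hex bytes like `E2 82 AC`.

U+A25D: 3-byte form → EA 89 9D.
U+0E0E: 3-byte form → E0 B8 8E.
U+D96EF: 4-byte form → F3 99 9B AF.
U+2297: 3-byte form → E2 8A 97.
U+063B: 2-byte form → D8 BB.
U+1F9E8: 4-byte form → F0 9F A7 A8.
U+ABDAE: 4-byte form → F2 AB B6 AE.
U+1F9B0: 4-byte form → F0 9F A6 B0.
U+0070: 1-byte form → 70.
Concatenated (28 bytes): EA 89 9D E0 B8 8E F3 99 9B AF E2 8A 97 D8 BB F0 9F A7 A8 F2 AB B6 AE F0 9F A6 B0 70.

EA 89 9D E0 B8 8E F3 99 9B AF E2 8A 97 D8 BB F0 9F A7 A8 F2 AB B6 AE F0 9F A6 B0 70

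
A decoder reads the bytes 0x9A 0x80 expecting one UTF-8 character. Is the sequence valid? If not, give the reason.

Byte 0x9A = 10011010 has the form 10xxxxxx — a continuation byte — but there is no preceding leading byte.

invalid (continuation byte with no leading byte)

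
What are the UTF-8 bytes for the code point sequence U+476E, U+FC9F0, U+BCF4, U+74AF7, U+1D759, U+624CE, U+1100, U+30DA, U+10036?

U+476E: 3-byte form → E4 9D AE.
U+FC9F0: 4-byte form → F3 BC A7 B0.
U+BCF4: 3-byte form → EB B3 B4.
U+74AF7: 4-byte form → F1 B4 AB B7.
U+1D759: 4-byte form → F0 9D 9D 99.
U+624CE: 4-byte form → F1 A2 93 8E.
U+1100: 3-byte form → E1 84 80.
U+30DA: 3-byte form → E3 83 9A.
U+10036: 4-byte form → F0 90 80 B6.
Concatenated (32 bytes): E4 9D AE F3 BC A7 B0 EB B3 B4 F1 B4 AB B7 F0 9D 9D 99 F1 A2 93 8E E1 84 80 E3 83 9A F0 90 80 B6.

E4 9D AE F3 BC A7 B0 EB B3 B4 F1 B4 AB B7 F0 9D 9D 99 F1 A2 93 8E E1 84 80 E3 83 9A F0 90 80 B6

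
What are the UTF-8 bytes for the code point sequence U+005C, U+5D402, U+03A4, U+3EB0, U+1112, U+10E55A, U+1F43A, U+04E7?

5C F1 9D 90 82 CE A4 E3 BA B0 E1 84 92 F4 8E 95 9A F0 9F 90 BA D3 A7

U+005C: 1-byte form → 5C.
U+5D402: 4-byte form → F1 9D 90 82.
U+03A4: 2-byte form → CE A4.
U+3EB0: 3-byte form → E3 BA B0.
U+1112: 3-byte form → E1 84 92.
U+10E55A: 4-byte form → F4 8E 95 9A.
U+1F43A: 4-byte form → F0 9F 90 BA.
U+04E7: 2-byte form → D3 A7.
Concatenated (23 bytes): 5C F1 9D 90 82 CE A4 E3 BA B0 E1 84 92 F4 8E 95 9A F0 9F 90 BA D3 A7.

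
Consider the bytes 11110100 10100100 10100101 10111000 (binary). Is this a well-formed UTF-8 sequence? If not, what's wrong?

Leading byte 0xF4 = 11110100 → 4-byte form.
Payload = 0x124978, which exceeds U+10FFFF, the maximum Unicode code point. (Leading bytes F5–FF, or F4 followed by ≥ 0x90, are invalid.)

invalid (encodes a value above U+10FFFF)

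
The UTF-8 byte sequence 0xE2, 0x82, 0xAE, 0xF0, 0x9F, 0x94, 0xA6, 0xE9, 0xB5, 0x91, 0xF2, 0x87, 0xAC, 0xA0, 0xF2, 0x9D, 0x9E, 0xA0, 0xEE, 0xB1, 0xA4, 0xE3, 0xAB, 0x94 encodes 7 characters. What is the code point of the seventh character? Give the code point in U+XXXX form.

U+3AD4

Offset 0: leading byte 0xE2 = 11100010 → 3-byte char #1 = E2 82 AE.
Offset 3: leading byte 0xF0 = 11110000 → 4-byte char #2 = F0 9F 94 A6.
Offset 7: leading byte 0xE9 = 11101001 → 3-byte char #3 = E9 B5 91.
Offset 10: leading byte 0xF2 = 11110010 → 4-byte char #4 = F2 87 AC A0.
Offset 14: leading byte 0xF2 = 11110010 → 4-byte char #5 = F2 9D 9E A0.
Offset 18: leading byte 0xEE = 11101110 → 3-byte char #6 = EE B1 A4.
Offset 21: leading byte 0xE3 = 11100011 → 3-byte char #7 = E3 AB 94.
Leading byte 0xE3 = 11100011 matches 1110xxxx → 3-byte sequence.
Byte 1: 0xE3 = 11100011, payload 0011 (4 bits).
Byte 2: 0xAB = 10101011 (10xxxxxx ✓), payload 101011.
Byte 3: 0x94 = 10010100 (10xxxxxx ✓), payload 010100.
Concatenate: 0011101011010100 = 0x3AD4 (16 bits → U+3AD4).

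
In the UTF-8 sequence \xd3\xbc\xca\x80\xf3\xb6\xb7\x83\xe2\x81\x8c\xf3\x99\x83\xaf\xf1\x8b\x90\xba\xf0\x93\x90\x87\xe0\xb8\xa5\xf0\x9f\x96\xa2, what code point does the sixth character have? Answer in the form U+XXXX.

Offset 0: leading byte 0xD3 = 11010011 → 2-byte char #1 = D3 BC.
Offset 2: leading byte 0xCA = 11001010 → 2-byte char #2 = CA 80.
Offset 4: leading byte 0xF3 = 11110011 → 4-byte char #3 = F3 B6 B7 83.
Offset 8: leading byte 0xE2 = 11100010 → 3-byte char #4 = E2 81 8C.
Offset 11: leading byte 0xF3 = 11110011 → 4-byte char #5 = F3 99 83 AF.
Offset 15: leading byte 0xF1 = 11110001 → 4-byte char #6 = F1 8B 90 BA.
Leading byte 0xF1 = 11110001 matches 11110xxx → 4-byte sequence.
Byte 1: 0xF1 = 11110001, payload 001 (3 bits).
Byte 2: 0x8B = 10001011 (10xxxxxx ✓), payload 001011.
Byte 3: 0x90 = 10010000 (10xxxxxx ✓), payload 010000.
Byte 4: 0xBA = 10111010 (10xxxxxx ✓), payload 111010.
Concatenate: 001001011010000111010 = 0x4B43A (21 bits → U+4B43A).

U+4B43A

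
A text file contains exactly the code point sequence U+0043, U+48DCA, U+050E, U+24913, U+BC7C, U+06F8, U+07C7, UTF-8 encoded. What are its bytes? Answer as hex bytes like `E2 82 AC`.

U+0043: 1-byte form → 43.
U+48DCA: 4-byte form → F1 88 B7 8A.
U+050E: 2-byte form → D4 8E.
U+24913: 4-byte form → F0 A4 A4 93.
U+BC7C: 3-byte form → EB B1 BC.
U+06F8: 2-byte form → DB B8.
U+07C7: 2-byte form → DF 87.
Concatenated (18 bytes): 43 F1 88 B7 8A D4 8E F0 A4 A4 93 EB B1 BC DB B8 DF 87.

43 F1 88 B7 8A D4 8E F0 A4 A4 93 EB B1 BC DB B8 DF 87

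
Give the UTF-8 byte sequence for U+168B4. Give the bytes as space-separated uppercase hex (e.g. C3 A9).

U+168B4 = 0x168B4 = 92340 decimal. In range U+10000–U+10FFFF → 4-byte form: 11110xxx 10xxxxxx 10xxxxxx 10xxxxxx.
Binary (21 bits): 000010110100010110100.
Split 3+6+6+6: 000 | 010110 | 100010 | 110100.
Byte 1: 11110000 = 0xF0.
Byte 2: 10010110 = 0x96.
Byte 3: 10100010 = 0xA2.
Byte 4: 10110100 = 0xB4.

F0 96 A2 B4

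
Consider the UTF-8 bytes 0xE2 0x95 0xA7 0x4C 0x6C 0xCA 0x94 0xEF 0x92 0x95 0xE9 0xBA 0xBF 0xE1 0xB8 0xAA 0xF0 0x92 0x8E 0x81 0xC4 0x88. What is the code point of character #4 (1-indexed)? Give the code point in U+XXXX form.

U+0294

Offset 0: leading byte 0xE2 = 11100010 → 3-byte char #1 = E2 95 A7.
Offset 3: leading byte 0x4C = 01001100 → 1-byte char #2 = 4C.
Offset 4: leading byte 0x6C = 01101100 → 1-byte char #3 = 6C.
Offset 5: leading byte 0xCA = 11001010 → 2-byte char #4 = CA 94.
Leading byte 0xCA = 11001010 matches 110xxxxx → 2-byte sequence.
Byte 1: 0xCA = 11001010, payload 01010 (5 bits).
Byte 2: 0x94 = 10010100 (10xxxxxx ✓), payload 010100.
Concatenate: 01010010100 = 0x294 (11 bits → U+0294).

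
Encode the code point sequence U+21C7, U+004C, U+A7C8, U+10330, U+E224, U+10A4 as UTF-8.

U+21C7: 3-byte form → E2 87 87.
U+004C: 1-byte form → 4C.
U+A7C8: 3-byte form → EA 9F 88.
U+10330: 4-byte form → F0 90 8C B0.
U+E224: 3-byte form → EE 88 A4.
U+10A4: 3-byte form → E1 82 A4.
Concatenated (17 bytes): E2 87 87 4C EA 9F 88 F0 90 8C B0 EE 88 A4 E1 82 A4.

E2 87 87 4C EA 9F 88 F0 90 8C B0 EE 88 A4 E1 82 A4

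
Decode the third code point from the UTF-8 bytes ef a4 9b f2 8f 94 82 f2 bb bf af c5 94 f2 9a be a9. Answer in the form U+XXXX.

Offset 0: leading byte 0xEF = 11101111 → 3-byte char #1 = EF A4 9B.
Offset 3: leading byte 0xF2 = 11110010 → 4-byte char #2 = F2 8F 94 82.
Offset 7: leading byte 0xF2 = 11110010 → 4-byte char #3 = F2 BB BF AF.
Leading byte 0xF2 = 11110010 matches 11110xxx → 4-byte sequence.
Byte 1: 0xF2 = 11110010, payload 010 (3 bits).
Byte 2: 0xBB = 10111011 (10xxxxxx ✓), payload 111011.
Byte 3: 0xBF = 10111111 (10xxxxxx ✓), payload 111111.
Byte 4: 0xAF = 10101111 (10xxxxxx ✓), payload 101111.
Concatenate: 010111011111111101111 = 0xBBFEF (21 bits → U+BBFEF).

U+BBFEF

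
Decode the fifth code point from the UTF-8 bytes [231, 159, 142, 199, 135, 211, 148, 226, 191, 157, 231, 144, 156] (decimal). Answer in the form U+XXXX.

U+741C

Offset 0: leading byte 0xE7 = 11100111 → 3-byte char #1 = E7 9F 8E.
Offset 3: leading byte 0xC7 = 11000111 → 2-byte char #2 = C7 87.
Offset 5: leading byte 0xD3 = 11010011 → 2-byte char #3 = D3 94.
Offset 7: leading byte 0xE2 = 11100010 → 3-byte char #4 = E2 BF 9D.
Offset 10: leading byte 0xE7 = 11100111 → 3-byte char #5 = E7 90 9C.
Leading byte 0xE7 = 11100111 matches 1110xxxx → 3-byte sequence.
Byte 1: 0xE7 = 11100111, payload 0111 (4 bits).
Byte 2: 0x90 = 10010000 (10xxxxxx ✓), payload 010000.
Byte 3: 0x9C = 10011100 (10xxxxxx ✓), payload 011100.
Concatenate: 0111010000011100 = 0x741C (16 bits → U+741C).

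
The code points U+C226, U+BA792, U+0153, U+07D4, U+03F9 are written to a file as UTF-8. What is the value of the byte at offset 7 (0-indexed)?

0xC5

U+C226 → 3-byte form EC 88 A6 at offsets 0–2.
U+BA792 → 4-byte form F2 BA 9E 92 at offsets 3–6.
U+0153 → 2-byte form C5 93 at offsets 7–8.
Offset 7 falls in char 3's range; it's byte 1 of C5 93 = 0xC5.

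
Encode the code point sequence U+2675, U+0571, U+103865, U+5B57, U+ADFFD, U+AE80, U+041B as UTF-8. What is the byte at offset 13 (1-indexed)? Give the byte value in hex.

0xF2

1-indexed offset 13 is 0-indexed offset 12.
U+2675 → 3-byte form E2 99 B5 at offsets 0–2.
U+0571 → 2-byte form D5 B1 at offsets 3–4.
U+103865 → 4-byte form F4 83 A1 A5 at offsets 5–8.
U+5B57 → 3-byte form E5 AD 97 at offsets 9–11.
U+ADFFD → 4-byte form F2 AD BF BD at offsets 12–15.
Offset 12 falls in char 5's range; it's byte 1 of F2 AD BF BD = 0xF2.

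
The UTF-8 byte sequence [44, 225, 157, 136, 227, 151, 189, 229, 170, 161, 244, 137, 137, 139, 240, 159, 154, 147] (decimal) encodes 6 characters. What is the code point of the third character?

Offset 0: leading byte 0x2C = 00101100 → 1-byte char #1 = 2C.
Offset 1: leading byte 0xE1 = 11100001 → 3-byte char #2 = E1 9D 88.
Offset 4: leading byte 0xE3 = 11100011 → 3-byte char #3 = E3 97 BD.
Leading byte 0xE3 = 11100011 matches 1110xxxx → 3-byte sequence.
Byte 1: 0xE3 = 11100011, payload 0011 (4 bits).
Byte 2: 0x97 = 10010111 (10xxxxxx ✓), payload 010111.
Byte 3: 0xBD = 10111101 (10xxxxxx ✓), payload 111101.
Concatenate: 0011010111111101 = 0x35FD (16 bits → U+35FD).

U+35FD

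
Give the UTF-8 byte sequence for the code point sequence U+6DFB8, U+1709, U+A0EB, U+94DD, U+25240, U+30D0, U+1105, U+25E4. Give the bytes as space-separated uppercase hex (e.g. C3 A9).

U+6DFB8: 4-byte form → F1 AD BE B8.
U+1709: 3-byte form → E1 9C 89.
U+A0EB: 3-byte form → EA 83 AB.
U+94DD: 3-byte form → E9 93 9D.
U+25240: 4-byte form → F0 A5 89 80.
U+30D0: 3-byte form → E3 83 90.
U+1105: 3-byte form → E1 84 85.
U+25E4: 3-byte form → E2 97 A4.
Concatenated (26 bytes): F1 AD BE B8 E1 9C 89 EA 83 AB E9 93 9D F0 A5 89 80 E3 83 90 E1 84 85 E2 97 A4.

F1 AD BE B8 E1 9C 89 EA 83 AB E9 93 9D F0 A5 89 80 E3 83 90 E1 84 85 E2 97 A4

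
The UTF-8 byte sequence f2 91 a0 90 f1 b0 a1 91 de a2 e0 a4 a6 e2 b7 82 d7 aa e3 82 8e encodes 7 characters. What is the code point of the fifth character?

U+2DC2

Offset 0: leading byte 0xF2 = 11110010 → 4-byte char #1 = F2 91 A0 90.
Offset 4: leading byte 0xF1 = 11110001 → 4-byte char #2 = F1 B0 A1 91.
Offset 8: leading byte 0xDE = 11011110 → 2-byte char #3 = DE A2.
Offset 10: leading byte 0xE0 = 11100000 → 3-byte char #4 = E0 A4 A6.
Offset 13: leading byte 0xE2 = 11100010 → 3-byte char #5 = E2 B7 82.
Leading byte 0xE2 = 11100010 matches 1110xxxx → 3-byte sequence.
Byte 1: 0xE2 = 11100010, payload 0010 (4 bits).
Byte 2: 0xB7 = 10110111 (10xxxxxx ✓), payload 110111.
Byte 3: 0x82 = 10000010 (10xxxxxx ✓), payload 000010.
Concatenate: 0010110111000010 = 0x2DC2 (16 bits → U+2DC2).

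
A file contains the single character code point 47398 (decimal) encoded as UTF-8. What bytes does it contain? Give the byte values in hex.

EB A4 A6

U+B926 = 0xB926 = 47398 decimal. In range U+0800–U+FFFF → 3-byte form: 1110xxxx 10xxxxxx 10xxxxxx.
Binary (16 bits): 1011100100100110.
Split 4+6+6: 1011 | 100100 | 100110.
Byte 1: 11101011 = 0xEB.
Byte 2: 10100100 = 0xA4.
Byte 3: 10100110 = 0xA6.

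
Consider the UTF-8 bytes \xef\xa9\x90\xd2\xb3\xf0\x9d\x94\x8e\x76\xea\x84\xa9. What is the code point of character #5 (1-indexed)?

Offset 0: leading byte 0xEF = 11101111 → 3-byte char #1 = EF A9 90.
Offset 3: leading byte 0xD2 = 11010010 → 2-byte char #2 = D2 B3.
Offset 5: leading byte 0xF0 = 11110000 → 4-byte char #3 = F0 9D 94 8E.
Offset 9: leading byte 0x76 = 01110110 → 1-byte char #4 = 76.
Offset 10: leading byte 0xEA = 11101010 → 3-byte char #5 = EA 84 A9.
Leading byte 0xEA = 11101010 matches 1110xxxx → 3-byte sequence.
Byte 1: 0xEA = 11101010, payload 1010 (4 bits).
Byte 2: 0x84 = 10000100 (10xxxxxx ✓), payload 000100.
Byte 3: 0xA9 = 10101001 (10xxxxxx ✓), payload 101001.
Concatenate: 1010000100101001 = 0xA129 (16 bits → U+A129).

U+A129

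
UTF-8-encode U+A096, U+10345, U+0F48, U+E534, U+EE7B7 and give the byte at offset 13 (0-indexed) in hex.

0xF3

U+A096 → 3-byte form EA 82 96 at offsets 0–2.
U+10345 → 4-byte form F0 90 8D 85 at offsets 3–6.
U+0F48 → 3-byte form E0 BD 88 at offsets 7–9.
U+E534 → 3-byte form EE 94 B4 at offsets 10–12.
U+EE7B7 → 4-byte form F3 AE 9E B7 at offsets 13–16.
Offset 13 falls in char 5's range; it's byte 1 of F3 AE 9E B7 = 0xF3.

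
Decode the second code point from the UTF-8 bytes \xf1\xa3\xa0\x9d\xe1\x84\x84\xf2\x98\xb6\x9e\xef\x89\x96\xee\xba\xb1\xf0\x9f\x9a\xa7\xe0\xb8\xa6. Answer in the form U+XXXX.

U+1104

Offset 0: leading byte 0xF1 = 11110001 → 4-byte char #1 = F1 A3 A0 9D.
Offset 4: leading byte 0xE1 = 11100001 → 3-byte char #2 = E1 84 84.
Leading byte 0xE1 = 11100001 matches 1110xxxx → 3-byte sequence.
Byte 1: 0xE1 = 11100001, payload 0001 (4 bits).
Byte 2: 0x84 = 10000100 (10xxxxxx ✓), payload 000100.
Byte 3: 0x84 = 10000100 (10xxxxxx ✓), payload 000100.
Concatenate: 0001000100000100 = 0x1104 (16 bits → U+1104).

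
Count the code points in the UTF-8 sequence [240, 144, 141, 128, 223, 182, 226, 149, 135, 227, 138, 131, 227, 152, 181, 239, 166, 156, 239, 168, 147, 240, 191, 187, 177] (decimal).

8

Byte at offset 0: 0xF0 = 11110000 → 4-byte char (#1). Advance 4.
Byte at offset 4: 0xDF = 11011111 → 2-byte char (#2). Advance 2.
Byte at offset 6: 0xE2 = 11100010 → 3-byte char (#3). Advance 3.
Byte at offset 9: 0xE3 = 11100011 → 3-byte char (#4). Advance 3.
Byte at offset 12: 0xE3 = 11100011 → 3-byte char (#5). Advance 3.
Byte at offset 15: 0xEF = 11101111 → 3-byte char (#6). Advance 3.
Byte at offset 18: 0xEF = 11101111 → 3-byte char (#7). Advance 3.
Byte at offset 21: 0xF0 = 11110000 → 4-byte char (#8). Advance 4.
Reached end at offset 25 after 8 code points.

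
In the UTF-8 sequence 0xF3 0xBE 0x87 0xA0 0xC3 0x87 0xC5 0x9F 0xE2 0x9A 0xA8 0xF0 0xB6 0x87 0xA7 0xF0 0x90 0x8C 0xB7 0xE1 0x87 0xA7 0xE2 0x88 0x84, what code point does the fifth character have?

U+361E7

Offset 0: leading byte 0xF3 = 11110011 → 4-byte char #1 = F3 BE 87 A0.
Offset 4: leading byte 0xC3 = 11000011 → 2-byte char #2 = C3 87.
Offset 6: leading byte 0xC5 = 11000101 → 2-byte char #3 = C5 9F.
Offset 8: leading byte 0xE2 = 11100010 → 3-byte char #4 = E2 9A A8.
Offset 11: leading byte 0xF0 = 11110000 → 4-byte char #5 = F0 B6 87 A7.
Leading byte 0xF0 = 11110000 matches 11110xxx → 4-byte sequence.
Byte 1: 0xF0 = 11110000, payload 000 (3 bits).
Byte 2: 0xB6 = 10110110 (10xxxxxx ✓), payload 110110.
Byte 3: 0x87 = 10000111 (10xxxxxx ✓), payload 000111.
Byte 4: 0xA7 = 10100111 (10xxxxxx ✓), payload 100111.
Concatenate: 000110110000111100111 = 0x361E7 (21 bits → U+361E7).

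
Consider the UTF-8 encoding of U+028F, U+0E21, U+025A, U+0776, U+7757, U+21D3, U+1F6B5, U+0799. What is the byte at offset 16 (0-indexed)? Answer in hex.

0x9F

U+028F → 2-byte form CA 8F at offsets 0–1.
U+0E21 → 3-byte form E0 B8 A1 at offsets 2–4.
U+025A → 2-byte form C9 9A at offsets 5–6.
U+0776 → 2-byte form DD B6 at offsets 7–8.
U+7757 → 3-byte form E7 9D 97 at offsets 9–11.
U+21D3 → 3-byte form E2 87 93 at offsets 12–14.
U+1F6B5 → 4-byte form F0 9F 9A B5 at offsets 15–18.
Offset 16 falls in char 7's range; it's byte 2 of F0 9F 9A B5 = 0x9F.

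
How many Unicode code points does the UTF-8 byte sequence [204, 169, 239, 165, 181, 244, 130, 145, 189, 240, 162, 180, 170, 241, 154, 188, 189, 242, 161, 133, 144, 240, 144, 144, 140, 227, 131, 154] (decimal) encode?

Byte at offset 0: 0xCC = 11001100 → 2-byte char (#1). Advance 2.
Byte at offset 2: 0xEF = 11101111 → 3-byte char (#2). Advance 3.
Byte at offset 5: 0xF4 = 11110100 → 4-byte char (#3). Advance 4.
Byte at offset 9: 0xF0 = 11110000 → 4-byte char (#4). Advance 4.
Byte at offset 13: 0xF1 = 11110001 → 4-byte char (#5). Advance 4.
Byte at offset 17: 0xF2 = 11110010 → 4-byte char (#6). Advance 4.
Byte at offset 21: 0xF0 = 11110000 → 4-byte char (#7). Advance 4.
Byte at offset 25: 0xE3 = 11100011 → 3-byte char (#8). Advance 3.
Reached end at offset 28 after 8 code points.

8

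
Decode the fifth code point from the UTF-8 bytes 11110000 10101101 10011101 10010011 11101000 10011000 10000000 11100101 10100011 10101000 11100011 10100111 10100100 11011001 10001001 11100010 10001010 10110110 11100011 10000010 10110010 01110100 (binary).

U+0649

Offset 0: leading byte 0xF0 = 11110000 → 4-byte char #1 = F0 AD 9D 93.
Offset 4: leading byte 0xE8 = 11101000 → 3-byte char #2 = E8 98 80.
Offset 7: leading byte 0xE5 = 11100101 → 3-byte char #3 = E5 A3 A8.
Offset 10: leading byte 0xE3 = 11100011 → 3-byte char #4 = E3 A7 A4.
Offset 13: leading byte 0xD9 = 11011001 → 2-byte char #5 = D9 89.
Leading byte 0xD9 = 11011001 matches 110xxxxx → 2-byte sequence.
Byte 1: 0xD9 = 11011001, payload 11001 (5 bits).
Byte 2: 0x89 = 10001001 (10xxxxxx ✓), payload 001001.
Concatenate: 11001001001 = 0x649 (11 bits → U+0649).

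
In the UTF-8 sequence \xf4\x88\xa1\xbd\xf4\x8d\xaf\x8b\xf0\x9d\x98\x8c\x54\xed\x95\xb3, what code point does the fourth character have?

Offset 0: leading byte 0xF4 = 11110100 → 4-byte char #1 = F4 88 A1 BD.
Offset 4: leading byte 0xF4 = 11110100 → 4-byte char #2 = F4 8D AF 8B.
Offset 8: leading byte 0xF0 = 11110000 → 4-byte char #3 = F0 9D 98 8C.
Offset 12: leading byte 0x54 = 01010100 → 1-byte char #4 = 54.
Leading byte 0x54 = 01010100 matches 0xxxxxxx → 1-byte sequence.
Byte 1: 0x54 = 01010100, payload 1010100 (7 bits).
Concatenate: 1010100 = 0x54 (7 bits → U+0054).

U+0054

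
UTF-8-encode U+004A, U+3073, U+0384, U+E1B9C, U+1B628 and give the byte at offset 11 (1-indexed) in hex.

1-indexed offset 11 is 0-indexed offset 10.
U+004A → 1-byte form 4A at offsets 0–0.
U+3073 → 3-byte form E3 81 B3 at offsets 1–3.
U+0384 → 2-byte form CE 84 at offsets 4–5.
U+E1B9C → 4-byte form F3 A1 AE 9C at offsets 6–9.
U+1B628 → 4-byte form F0 9B 98 A8 at offsets 10–13.
Offset 10 falls in char 5's range; it's byte 1 of F0 9B 98 A8 = 0xF0.

0xF0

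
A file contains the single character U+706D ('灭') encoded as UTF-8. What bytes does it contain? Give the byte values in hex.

U+706D = 0x706D = 28781 decimal. In range U+0800–U+FFFF → 3-byte form: 1110xxxx 10xxxxxx 10xxxxxx.
Binary (16 bits): 0111000001101101.
Split 4+6+6: 0111 | 000001 | 101101.
Byte 1: 11100111 = 0xE7.
Byte 2: 10000001 = 0x81.
Byte 3: 10101101 = 0xAD.

E7 81 AD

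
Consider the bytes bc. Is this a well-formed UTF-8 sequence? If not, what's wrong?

invalid (continuation byte with no leading byte)

Byte 0xBC = 10111100 has the form 10xxxxxx — a continuation byte — but there is no preceding leading byte.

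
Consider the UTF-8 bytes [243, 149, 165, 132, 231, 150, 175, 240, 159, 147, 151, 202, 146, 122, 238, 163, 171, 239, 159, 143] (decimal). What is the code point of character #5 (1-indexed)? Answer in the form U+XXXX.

Offset 0: leading byte 0xF3 = 11110011 → 4-byte char #1 = F3 95 A5 84.
Offset 4: leading byte 0xE7 = 11100111 → 3-byte char #2 = E7 96 AF.
Offset 7: leading byte 0xF0 = 11110000 → 4-byte char #3 = F0 9F 93 97.
Offset 11: leading byte 0xCA = 11001010 → 2-byte char #4 = CA 92.
Offset 13: leading byte 0x7A = 01111010 → 1-byte char #5 = 7A.
Leading byte 0x7A = 01111010 matches 0xxxxxxx → 1-byte sequence.
Byte 1: 0x7A = 01111010, payload 1111010 (7 bits).
Concatenate: 1111010 = 0x7A (7 bits → U+007A).

U+007A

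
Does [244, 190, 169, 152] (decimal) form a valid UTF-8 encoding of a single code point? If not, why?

invalid (encodes a value above U+10FFFF)

Leading byte 0xF4 = 11110100 → 4-byte form.
Payload = 0x13EA58, which exceeds U+10FFFF, the maximum Unicode code point. (Leading bytes F5–FF, or F4 followed by ≥ 0x90, are invalid.)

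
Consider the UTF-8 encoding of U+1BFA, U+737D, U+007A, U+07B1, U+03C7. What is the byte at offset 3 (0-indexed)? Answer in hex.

U+1BFA → 3-byte form E1 AF BA at offsets 0–2.
U+737D → 3-byte form E7 8D BD at offsets 3–5.
Offset 3 falls in char 2's range; it's byte 1 of E7 8D BD = 0xE7.

0xE7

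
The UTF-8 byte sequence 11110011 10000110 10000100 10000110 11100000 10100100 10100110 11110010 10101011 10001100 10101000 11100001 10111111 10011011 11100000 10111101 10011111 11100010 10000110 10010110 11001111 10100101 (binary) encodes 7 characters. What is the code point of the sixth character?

Offset 0: leading byte 0xF3 = 11110011 → 4-byte char #1 = F3 86 84 86.
Offset 4: leading byte 0xE0 = 11100000 → 3-byte char #2 = E0 A4 A6.
Offset 7: leading byte 0xF2 = 11110010 → 4-byte char #3 = F2 AB 8C A8.
Offset 11: leading byte 0xE1 = 11100001 → 3-byte char #4 = E1 BF 9B.
Offset 14: leading byte 0xE0 = 11100000 → 3-byte char #5 = E0 BD 9F.
Offset 17: leading byte 0xE2 = 11100010 → 3-byte char #6 = E2 86 96.
Leading byte 0xE2 = 11100010 matches 1110xxxx → 3-byte sequence.
Byte 1: 0xE2 = 11100010, payload 0010 (4 bits).
Byte 2: 0x86 = 10000110 (10xxxxxx ✓), payload 000110.
Byte 3: 0x96 = 10010110 (10xxxxxx ✓), payload 010110.
Concatenate: 0010000110010110 = 0x2196 (16 bits → U+2196).

U+2196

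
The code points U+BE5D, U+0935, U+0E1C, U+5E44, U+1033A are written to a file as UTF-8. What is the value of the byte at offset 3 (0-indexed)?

0xE0

U+BE5D → 3-byte form EB B9 9D at offsets 0–2.
U+0935 → 3-byte form E0 A4 B5 at offsets 3–5.
Offset 3 falls in char 2's range; it's byte 1 of E0 A4 B5 = 0xE0.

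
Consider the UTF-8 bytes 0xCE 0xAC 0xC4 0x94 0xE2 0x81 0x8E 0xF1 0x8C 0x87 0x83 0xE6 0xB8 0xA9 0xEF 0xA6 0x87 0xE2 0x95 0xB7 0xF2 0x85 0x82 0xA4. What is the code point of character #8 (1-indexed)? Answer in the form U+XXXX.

Offset 0: leading byte 0xCE = 11001110 → 2-byte char #1 = CE AC.
Offset 2: leading byte 0xC4 = 11000100 → 2-byte char #2 = C4 94.
Offset 4: leading byte 0xE2 = 11100010 → 3-byte char #3 = E2 81 8E.
Offset 7: leading byte 0xF1 = 11110001 → 4-byte char #4 = F1 8C 87 83.
Offset 11: leading byte 0xE6 = 11100110 → 3-byte char #5 = E6 B8 A9.
Offset 14: leading byte 0xEF = 11101111 → 3-byte char #6 = EF A6 87.
Offset 17: leading byte 0xE2 = 11100010 → 3-byte char #7 = E2 95 B7.
Offset 20: leading byte 0xF2 = 11110010 → 4-byte char #8 = F2 85 82 A4.
Leading byte 0xF2 = 11110010 matches 11110xxx → 4-byte sequence.
Byte 1: 0xF2 = 11110010, payload 010 (3 bits).
Byte 2: 0x85 = 10000101 (10xxxxxx ✓), payload 000101.
Byte 3: 0x82 = 10000010 (10xxxxxx ✓), payload 000010.
Byte 4: 0xA4 = 10100100 (10xxxxxx ✓), payload 100100.
Concatenate: 010000101000010100100 = 0x850A4 (21 bits → U+850A4).

U+850A4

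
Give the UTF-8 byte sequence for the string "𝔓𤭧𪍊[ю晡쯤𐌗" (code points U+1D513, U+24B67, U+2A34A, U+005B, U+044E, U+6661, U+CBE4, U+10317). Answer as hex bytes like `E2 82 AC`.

U+1D513: 4-byte form → F0 9D 94 93.
U+24B67: 4-byte form → F0 A4 AD A7.
U+2A34A: 4-byte form → F0 AA 8D 8A.
U+005B: 1-byte form → 5B.
U+044E: 2-byte form → D1 8E.
U+6661: 3-byte form → E6 99 A1.
U+CBE4: 3-byte form → EC AF A4.
U+10317: 4-byte form → F0 90 8C 97.
Concatenated (25 bytes): F0 9D 94 93 F0 A4 AD A7 F0 AA 8D 8A 5B D1 8E E6 99 A1 EC AF A4 F0 90 8C 97.

F0 9D 94 93 F0 A4 AD A7 F0 AA 8D 8A 5B D1 8E E6 99 A1 EC AF A4 F0 90 8C 97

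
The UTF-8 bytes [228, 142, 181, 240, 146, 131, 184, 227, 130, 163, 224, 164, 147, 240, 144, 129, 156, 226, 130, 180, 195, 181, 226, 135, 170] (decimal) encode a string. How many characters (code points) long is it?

8

Byte at offset 0: 0xE4 = 11100100 → 3-byte char (#1). Advance 3.
Byte at offset 3: 0xF0 = 11110000 → 4-byte char (#2). Advance 4.
Byte at offset 7: 0xE3 = 11100011 → 3-byte char (#3). Advance 3.
Byte at offset 10: 0xE0 = 11100000 → 3-byte char (#4). Advance 3.
Byte at offset 13: 0xF0 = 11110000 → 4-byte char (#5). Advance 4.
Byte at offset 17: 0xE2 = 11100010 → 3-byte char (#6). Advance 3.
Byte at offset 20: 0xC3 = 11000011 → 2-byte char (#7). Advance 2.
Byte at offset 22: 0xE2 = 11100010 → 3-byte char (#8). Advance 3.
Reached end at offset 25 after 8 code points.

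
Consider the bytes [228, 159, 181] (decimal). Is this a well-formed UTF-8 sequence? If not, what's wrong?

valid

Leading byte 0xE4 = 11100100 → 3-byte form.
Continuation bytes 0x9F=10011111, 0xB5=10110101 all match 10xxxxxx.
Decoded value 0x47F5 is ≥ 0x800 (shortest form) and not a surrogate.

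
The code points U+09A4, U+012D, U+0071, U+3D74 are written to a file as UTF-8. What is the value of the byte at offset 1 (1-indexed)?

1-indexed offset 1 is 0-indexed offset 0.
U+09A4 → 3-byte form E0 A6 A4 at offsets 0–2.
Offset 0 falls in char 1's range; it's byte 1 of E0 A6 A4 = 0xE0.

0xE0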